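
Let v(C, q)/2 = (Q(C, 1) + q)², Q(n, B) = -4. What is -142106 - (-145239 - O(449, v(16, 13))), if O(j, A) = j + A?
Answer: 3744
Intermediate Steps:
v(C, q) = 2*(-4 + q)²
O(j, A) = A + j
-142106 - (-145239 - O(449, v(16, 13))) = -142106 - (-145239 - (2*(-4 + 13)² + 449)) = -142106 - (-145239 - (2*9² + 449)) = -142106 - (-145239 - (2*81 + 449)) = -142106 - (-145239 - (162 + 449)) = -142106 - (-145239 - 1*611) = -142106 - (-145239 - 611) = -142106 - 1*(-145850) = -142106 + 145850 = 3744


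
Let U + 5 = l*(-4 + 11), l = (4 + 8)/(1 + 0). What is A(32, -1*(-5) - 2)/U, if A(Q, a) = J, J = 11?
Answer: 11/79 ≈ 0.13924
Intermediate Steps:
l = 12 (l = 12/1 = 12*1 = 12)
A(Q, a) = 11
U = 79 (U = -5 + 12*(-4 + 11) = -5 + 12*7 = -5 + 84 = 79)
A(32, -1*(-5) - 2)/U = 11/79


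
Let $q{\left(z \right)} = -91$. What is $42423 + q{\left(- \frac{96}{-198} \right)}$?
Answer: $42332$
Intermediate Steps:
$42423 + q{\left(- \frac{96}{-198} \right)} = 42423 - 91 = 42332$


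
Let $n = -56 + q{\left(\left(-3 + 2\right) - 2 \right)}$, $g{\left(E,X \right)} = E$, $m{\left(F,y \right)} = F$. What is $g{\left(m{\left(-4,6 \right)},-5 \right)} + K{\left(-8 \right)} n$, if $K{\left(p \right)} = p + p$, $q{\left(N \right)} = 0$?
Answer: $892$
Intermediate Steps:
$n = -56$ ($n = -56 + 0 = -56$)
$K{\left(p \right)} = 2 p$
$g{\left(m{\left(-4,6 \right)},-5 \right)} + K{\left(-8 \right)} n = -4 + 2 \left(-8\right) \left(-56\right) = -4 - -896 = -4 + 896 = 892$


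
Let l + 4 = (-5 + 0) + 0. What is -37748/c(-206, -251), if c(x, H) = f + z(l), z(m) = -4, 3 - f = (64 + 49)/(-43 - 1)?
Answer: -1660912/69 ≈ -24071.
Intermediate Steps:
f = 245/44 (f = 3 - (64 + 49)/(-43 - 1) = 3 - 113/(-44) = 3 - 113*(-1)/44 = 3 - 1*(-113/44) = 3 + 113/44 = 245/44 ≈ 5.5682)
l = -9 (l = -4 + ((-5 + 0) + 0) = -4 + (-5 + 0) = -4 - 5 = -9)
c(x, H) = 69/44 (c(x, H) = 245/44 - 4 = 69/44)
-37748/c(-206, -251) = -37748/69/44 = -37748*44/69 = -1660912/69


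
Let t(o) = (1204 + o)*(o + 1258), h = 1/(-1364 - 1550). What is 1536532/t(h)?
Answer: 13047301678672/12861332932005 ≈ 1.0145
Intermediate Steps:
h = -1/2914 (h = 1/(-2914) = -1/2914 ≈ -0.00034317)
t(o) = (1204 + o)*(1258 + o)
1536532/t(h) = 1536532/(1514632 + (-1/2914)² + 2462*(-1/2914)) = 1536532/(1514632 + 1/8491396 - 1231/1457) = 1536532/(12861332932005/8491396) = 1536532*(8491396/12861332932005) = 13047301678672/12861332932005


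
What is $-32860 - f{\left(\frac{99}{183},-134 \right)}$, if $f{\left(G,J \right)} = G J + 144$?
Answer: $- \frac{2008822}{61} \approx -32932.0$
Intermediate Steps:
$f{\left(G,J \right)} = 144 + G J$
$-32860 - f{\left(\frac{99}{183},-134 \right)} = -32860 - \left(144 + \frac{99}{183} \left(-134\right)\right) = -32860 - \left(144 + 99 \cdot \frac{1}{183} \left(-134\right)\right) = -32860 - \left(144 + \frac{33}{61} \left(-134\right)\right) = -32860 - \left(144 - \frac{4422}{61}\right) = -32860 - \frac{4362}{61} = - \frac{2008822}{61}$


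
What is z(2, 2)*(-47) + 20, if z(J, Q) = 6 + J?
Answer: -356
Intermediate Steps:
z(2, 2)*(-47) + 20 = (6 + 2)*(-47) + 20 = 8*(-47) + 20 = -376 + 20 = -356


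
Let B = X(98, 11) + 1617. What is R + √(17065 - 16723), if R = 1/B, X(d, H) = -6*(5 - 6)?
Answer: 1/1623 + 3*√38 ≈ 18.494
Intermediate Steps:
X(d, H) = 6 (X(d, H) = -6*(-1) = 6)
B = 1623 (B = 6 + 1617 = 1623)
R = 1/1623 ≈ 0.00061614
R + √(17065 - 16723) = 1/1623 + √(17065 - 16723) = 1/1623 + √342 = 1/1623 + 3*√38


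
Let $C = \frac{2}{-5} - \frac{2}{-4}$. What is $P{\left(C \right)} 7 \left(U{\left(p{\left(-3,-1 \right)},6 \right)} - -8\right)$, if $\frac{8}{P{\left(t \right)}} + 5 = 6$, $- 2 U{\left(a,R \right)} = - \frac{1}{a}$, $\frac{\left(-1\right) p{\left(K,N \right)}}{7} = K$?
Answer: $\frac{1348}{3} \approx 449.33$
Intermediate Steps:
$p{\left(K,N \right)} = - 7 K$
$U{\left(a,R \right)} = \frac{1}{2 a}$ ($U{\left(a,R \right)} = - \frac{\left(-1\right) \frac{1}{a}}{2} = \frac{1}{2 a}$)
$C = \frac{1}{10}$ ($C = 2 \left(- \frac{1}{5}\right) - - \frac{1}{2} = - \frac{2}{5} + \frac{1}{2} = \frac{1}{10} \approx 0.1$)
$P{\left(t \right)} = 8$ ($P{\left(t \right)} = \frac{8}{-5 + 6} = \frac{8}{1} = 8 \cdot 1 = 8$)
$P{\left(C \right)} 7 \left(U{\left(p{\left(-3,-1 \right)},6 \right)} - -8\right) = 8 \cdot 7 \left(\frac{1}{2 \left(\left(-7\right) \left(-3\right)\right)} - -8\right) = 56 \left(\frac{1}{2 \cdot 21} + 8\right) = 56 \left(\frac{1}{2} \cdot \frac{1}{21} + 8\right) = 56 \left(\frac{1}{42} + 8\right) = 56 \cdot \frac{337}{42} = \frac{1348}{3}$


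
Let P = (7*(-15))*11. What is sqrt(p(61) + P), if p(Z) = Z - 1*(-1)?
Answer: I*sqrt(1093) ≈ 33.061*I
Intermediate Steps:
P = -1155 (P = -105*11 = -1155)
p(Z) = 1 + Z (p(Z) = Z + 1 = 1 + Z)
sqrt(p(61) + P) = sqrt((1 + 61) - 1155) = sqrt(62 - 1155) = sqrt(-1093) = I*sqrt(1093)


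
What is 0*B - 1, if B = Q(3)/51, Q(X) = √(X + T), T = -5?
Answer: -1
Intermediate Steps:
Q(X) = √(-5 + X) (Q(X) = √(X - 5) = √(-5 + X))
B = I*√2/51 (B = √(-5 + 3)/51 = √(-2)*(1/51) = (I*√2)*(1/51) = I*√2/51 ≈ 0.02773*I)
0*B - 1 = 0*(I*√2/51) - 1 = 0 - 1 = -1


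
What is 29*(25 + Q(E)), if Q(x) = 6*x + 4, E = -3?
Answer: 319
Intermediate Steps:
Q(x) = 4 + 6*x
29*(25 + Q(E)) = 29*(25 + (4 + 6*(-3))) = 29*(25 + (4 - 18)) = 29*(25 - 14) = 29*11 = 319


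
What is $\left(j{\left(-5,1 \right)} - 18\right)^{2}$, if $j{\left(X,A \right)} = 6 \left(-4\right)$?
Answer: $1764$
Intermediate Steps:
$j{\left(X,A \right)} = -24$
$\left(j{\left(-5,1 \right)} - 18\right)^{2} = \left(-24 - 18\right)^{2} = \left(-42\right)^{2} = 1764$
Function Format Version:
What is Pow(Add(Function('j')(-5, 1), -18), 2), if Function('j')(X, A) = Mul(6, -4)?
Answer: 1764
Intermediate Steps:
Function('j')(X, A) = -24
Pow(Add(Function('j')(-5, 1), -18), 2) = Pow(Add(-24, -18), 2) = Pow(-42, 2) = 1764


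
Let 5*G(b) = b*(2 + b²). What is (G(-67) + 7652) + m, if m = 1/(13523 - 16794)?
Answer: -859085632/16355 ≈ -52527.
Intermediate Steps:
m = -1/3271 (m = 1/(-3271) = -1/3271 ≈ -0.00030572)
G(b) = b*(2 + b²)/5 (G(b) = (b*(2 + b²))/5 = b*(2 + b²)/5)
(G(-67) + 7652) + m = ((⅕)*(-67)*(2 + (-67)²) + 7652) - 1/3271 = ((⅕)*(-67)*(2 + 4489) + 7652) - 1/3271 = ((⅕)*(-67)*4491 + 7652) - 1/3271 = (-300897/5 + 7652) - 1/3271 = -262637/5 - 1/3271 = -859085632/16355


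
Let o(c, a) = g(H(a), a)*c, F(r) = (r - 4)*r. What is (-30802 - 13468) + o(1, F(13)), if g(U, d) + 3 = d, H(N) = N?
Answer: -44156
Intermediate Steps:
g(U, d) = -3 + d
F(r) = r*(-4 + r) (F(r) = (-4 + r)*r = r*(-4 + r))
o(c, a) = c*(-3 + a) (o(c, a) = (-3 + a)*c = c*(-3 + a))
(-30802 - 13468) + o(1, F(13)) = (-30802 - 13468) + 1*(-3 + 13*(-4 + 13)) = -44270 + 1*(-3 + 13*9) = -44270 + 1*(-3 + 117) = -44270 + 1*114 = -44270 + 114 = -44156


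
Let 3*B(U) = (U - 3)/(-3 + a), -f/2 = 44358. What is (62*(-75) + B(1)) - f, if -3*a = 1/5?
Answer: 1933523/23 ≈ 84066.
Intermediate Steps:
f = -88716 (f = -2*44358 = -88716)
a = -1/15 (a = -⅓/5 = -⅓*⅕ = -1/15 ≈ -0.066667)
B(U) = 15/46 - 5*U/46 (B(U) = ((U - 3)/(-3 - 1/15))/3 = ((-3 + U)/(-46/15))/3 = ((-3 + U)*(-15/46))/3 = (45/46 - 15*U/46)/3 = 15/46 - 5*U/46)
(62*(-75) + B(1)) - f = (62*(-75) + (15/46 - 5/46*1)) - 1*(-88716) = (-4650 + (15/46 - 5/46)) + 88716 = (-4650 + 5/23) + 88716 = -106945/23 + 88716 = 1933523/23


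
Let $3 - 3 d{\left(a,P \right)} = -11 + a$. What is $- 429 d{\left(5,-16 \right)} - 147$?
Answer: $-1434$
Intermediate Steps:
$d{\left(a,P \right)} = \frac{14}{3} - \frac{a}{3}$ ($d{\left(a,P \right)} = 1 - \frac{-11 + a}{3} = 1 - \left(- \frac{11}{3} + \frac{a}{3}\right) = \frac{14}{3} - \frac{a}{3}$)
$- 429 d{\left(5,-16 \right)} - 147 = - 429 \left(\frac{14}{3} - \frac{5}{3}\right) - 147 = \left(-429\right) 3 - 147 = -1287 - 147 = -1434$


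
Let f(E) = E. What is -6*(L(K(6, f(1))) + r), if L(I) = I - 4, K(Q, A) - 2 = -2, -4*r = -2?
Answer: 21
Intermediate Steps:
r = 1/2 (r = -1/4*(-2) = 1/2 ≈ 0.50000)
K(Q, A) = 0 (K(Q, A) = 2 - 2 = 0)
L(I) = -4 + I
-6*(L(K(6, f(1))) + r) = -6*((-4 + 0) + 1/2) = -6*(-4 + 1/2) = -6*(-7/2) = 21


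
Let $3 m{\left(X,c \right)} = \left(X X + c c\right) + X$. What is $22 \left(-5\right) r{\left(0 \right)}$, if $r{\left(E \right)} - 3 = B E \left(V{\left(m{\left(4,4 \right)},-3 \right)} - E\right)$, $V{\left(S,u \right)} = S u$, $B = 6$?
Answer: $-330$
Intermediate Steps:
$m{\left(X,c \right)} = \frac{X}{3} + \frac{X^{2}}{3} + \frac{c^{2}}{3}$ ($m{\left(X,c \right)} = \frac{\left(X X + c c\right) + X}{3} = \frac{\left(X^{2} + c^{2}\right) + X}{3} = \frac{X + X^{2} + c^{2}}{3} = \frac{X}{3} + \frac{X^{2}}{3} + \frac{c^{2}}{3}$)
$r{\left(E \right)} = 3 + 6 E \left(-36 - E\right)$ ($r{\left(E \right)} = 3 + 6 E \left(\left(\frac{1}{3} \cdot 4 + \frac{4^{2}}{3} + \frac{4^{2}}{3}\right) \left(-3\right) - E\right) = 3 + 6 E \left(\left(\frac{4}{3} + \frac{1}{3} \cdot 16 + \frac{1}{3} \cdot 16\right) \left(-3\right) - E\right) = 3 + 6 E \left(\left(\frac{4}{3} + \frac{16}{3} + \frac{16}{3}\right) \left(-3\right) - E\right) = 3 + 6 E \left(12 \left(-3\right) - E\right) = 3 + 6 E \left(-36 - E\right)$)
$22 \left(-5\right) r{\left(0 \right)} = 22 \left(-5\right) \left(3 - 0 - 6 \cdot 0^{2}\right) = - 110 \left(3 + 0 - 0\right) = - 110 \left(3 + 0 + 0\right) = \left(-110\right) 3 = -330$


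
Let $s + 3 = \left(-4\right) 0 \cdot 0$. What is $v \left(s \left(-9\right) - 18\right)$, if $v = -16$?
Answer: $-144$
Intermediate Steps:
$s = -3$ ($s = -3 + \left(-4\right) 0 \cdot 0 = -3 + 0 \cdot 0 = -3 + 0 = -3$)
$v \left(s \left(-9\right) - 18\right) = - 16 \left(\left(-3\right) \left(-9\right) - 18\right) = - 16 \left(27 - 18\right) = \left(-16\right) 9 = -144$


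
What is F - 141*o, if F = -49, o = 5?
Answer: -754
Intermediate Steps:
F - 141*o = -49 - 141*5 = -49 - 705 = -754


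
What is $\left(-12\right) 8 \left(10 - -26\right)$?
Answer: $-3456$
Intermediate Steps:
$\left(-12\right) 8 \left(10 - -26\right) = - 96 \left(10 + 26\right) = \left(-96\right) 36 = -3456$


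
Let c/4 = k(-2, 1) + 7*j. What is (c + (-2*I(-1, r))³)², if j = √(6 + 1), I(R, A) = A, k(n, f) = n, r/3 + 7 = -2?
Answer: 24792397424 + 8817536*√7 ≈ 2.4816e+10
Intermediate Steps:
r = -27 (r = -21 + 3*(-2) = -21 - 6 = -27)
j = √7 ≈ 2.6458
c = -8 + 28*√7 (c = 4*(-2 + 7*√7) = -8 + 28*√7 ≈ 66.081)
(c + (-2*I(-1, r))³)² = ((-8 + 28*√7) + (-2*(-27))³)² = ((-8 + 28*√7) + 54³)² = ((-8 + 28*√7) + 157464)² = (157456 + 28*√7)²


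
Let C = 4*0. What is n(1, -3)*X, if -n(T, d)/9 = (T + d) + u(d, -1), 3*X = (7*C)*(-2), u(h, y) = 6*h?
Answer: 0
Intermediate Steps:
C = 0
X = 0 (X = ((7*0)*(-2))/3 = (0*(-2))/3 = (1/3)*0 = 0)
n(T, d) = -63*d - 9*T (n(T, d) = -9*((T + d) + 6*d) = -9*(T + 7*d) = -63*d - 9*T)
n(1, -3)*X = (-63*(-3) - 9*1)*0 = (189 - 9)*0 = 180*0 = 0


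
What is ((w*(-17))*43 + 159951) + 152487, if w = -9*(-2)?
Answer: 299280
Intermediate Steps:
w = 18
((w*(-17))*43 + 159951) + 152487 = ((18*(-17))*43 + 159951) + 152487 = (-306*43 + 159951) + 152487 = (-13158 + 159951) + 152487 = 146793 + 152487 = 299280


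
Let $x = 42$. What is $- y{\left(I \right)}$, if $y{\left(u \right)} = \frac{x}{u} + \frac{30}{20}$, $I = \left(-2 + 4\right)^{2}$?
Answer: $-12$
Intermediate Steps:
$I = 4$ ($I = 2^{2} = 4$)
$y{\left(u \right)} = \frac{3}{2} + \frac{42}{u}$ ($y{\left(u \right)} = \frac{42}{u} + \frac{30}{20} = \frac{42}{u} + 30 \cdot \frac{1}{20} = \frac{42}{u} + \frac{3}{2} = \frac{3}{2} + \frac{42}{u}$)
$- y{\left(I \right)} = - (\frac{3}{2} + \frac{42}{4}) = - (\frac{3}{2} + 42 \cdot \frac{1}{4}) = - (\frac{3}{2} + \frac{21}{2}) = \left(-1\right) 12 = -12$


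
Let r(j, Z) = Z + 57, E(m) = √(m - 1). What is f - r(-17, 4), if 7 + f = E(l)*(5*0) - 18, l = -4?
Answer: -86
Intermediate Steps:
E(m) = √(-1 + m)
r(j, Z) = 57 + Z
f = -25 (f = -7 + (√(-1 - 4)*(5*0) - 18) = -7 + (√(-5)*0 - 18) = -7 + ((I*√5)*0 - 18) = -7 + (0 - 18) = -7 - 18 = -25)
f - r(-17, 4) = -25 - (57 + 4) = -25 - 1*61 = -25 - 61 = -86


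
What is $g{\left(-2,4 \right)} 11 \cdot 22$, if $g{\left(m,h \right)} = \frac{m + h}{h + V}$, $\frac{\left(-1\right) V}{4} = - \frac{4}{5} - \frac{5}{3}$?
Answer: $\frac{1815}{52} \approx 34.904$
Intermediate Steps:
$V = \frac{148}{15}$ ($V = - 4 \left(- \frac{4}{5} - \frac{5}{3}\right) = \left(-4\right) \left(- \frac{37}{15}\right) = \frac{148}{15} \approx 9.8667$)
$g{\left(m,h \right)} = \frac{h + m}{\frac{148}{15} + h}$ ($g{\left(m,h \right)} = \frac{m + h}{h + \frac{148}{15}} = \frac{h + m}{\frac{148}{15} + h}$)
$g{\left(-2,4 \right)} 11 \cdot 22 = \frac{15 \left(4 - 2\right)}{148 + 15 \cdot 4} \cdot 11 \cdot 22 = 15 \frac{1}{148 + 60} \cdot 2 \cdot 11 \cdot 22 = 15 \cdot \frac{1}{208} \cdot 2 \cdot 11 \cdot 22 = \frac{15}{104} \cdot 11 \cdot 22 = \frac{165}{104} \cdot 22 = \frac{1815}{52}$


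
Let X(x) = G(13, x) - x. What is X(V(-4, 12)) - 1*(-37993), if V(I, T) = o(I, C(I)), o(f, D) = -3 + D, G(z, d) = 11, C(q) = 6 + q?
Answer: 38005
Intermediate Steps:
V(I, T) = 3 + I (V(I, T) = -3 + (6 + I) = 3 + I)
X(x) = 11 - x
X(V(-4, 12)) - 1*(-37993) = (11 - (3 - 4)) - 1*(-37993) = (11 - 1*(-1)) + 37993 = (11 + 1) + 37993 = 12 + 37993 = 38005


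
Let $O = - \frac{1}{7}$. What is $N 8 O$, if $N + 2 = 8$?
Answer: $- \frac{48}{7} \approx -6.8571$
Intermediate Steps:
$N = 6$ ($N = -2 + 8 = 6$)
$O = - \frac{1}{7}$ ($O = \left(-1\right) \frac{1}{7} = - \frac{1}{7} \approx -0.14286$)
$N 8 O = 6 \cdot 8 \left(- \frac{1}{7}\right) = 48 \left(- \frac{1}{7}\right) = - \frac{48}{7}$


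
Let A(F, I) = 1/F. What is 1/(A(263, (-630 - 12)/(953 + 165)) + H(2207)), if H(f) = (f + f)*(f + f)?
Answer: 263/5124133149 ≈ 5.1326e-8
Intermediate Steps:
H(f) = 4*f² (H(f) = (2*f)*(2*f) = 4*f²)
1/(A(263, (-630 - 12)/(953 + 165)) + H(2207)) = 1/(1/263 + 4*2207²) = 1/(1/263 + 4*4870849) = 1/(1/263 + 19483396) = 1/(5124133149/263) = 263/5124133149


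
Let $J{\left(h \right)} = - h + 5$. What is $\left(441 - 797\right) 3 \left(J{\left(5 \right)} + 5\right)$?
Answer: $-5340$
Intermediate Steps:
$J{\left(h \right)} = 5 - h$
$\left(441 - 797\right) 3 \left(J{\left(5 \right)} + 5\right) = \left(441 - 797\right) 3 \left(\left(5 - 5\right) + 5\right) = - 356 \cdot 3 \left(0 + 5\right) = - 356 \cdot 3 \cdot 5 = \left(-356\right) 15 = -5340$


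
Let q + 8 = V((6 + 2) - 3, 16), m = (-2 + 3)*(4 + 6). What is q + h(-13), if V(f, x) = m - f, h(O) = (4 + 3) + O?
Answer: -9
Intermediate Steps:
m = 10 (m = 1*10 = 10)
h(O) = 7 + O
V(f, x) = 10 - f
q = -3 (q = -8 + (10 - ((6 + 2) - 3)) = -8 + (10 - (8 - 3)) = -8 + (10 - 1*5) = -8 + (10 - 5) = -8 + 5 = -3)
q + h(-13) = -3 + (7 - 13) = -3 - 6 = -9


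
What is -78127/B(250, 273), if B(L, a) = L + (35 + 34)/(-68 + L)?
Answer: -14219114/45569 ≈ -312.03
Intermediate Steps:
B(L, a) = L + 69/(-68 + L)
-78127/B(250, 273) = -78127*(-68 + 250)/(69 + 250² - 68*250) = -78127*182/(69 + 62500 - 17000) = -78127/((1/182)*45569) = -78127/45569/182 = -78127*182/45569 = -14219114/45569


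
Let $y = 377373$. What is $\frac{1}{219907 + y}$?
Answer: $\frac{1}{597280} \approx 1.6743 \cdot 10^{-6}$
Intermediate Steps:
$\frac{1}{219907 + y} = \frac{1}{219907 + 377373} = \frac{1}{597280}$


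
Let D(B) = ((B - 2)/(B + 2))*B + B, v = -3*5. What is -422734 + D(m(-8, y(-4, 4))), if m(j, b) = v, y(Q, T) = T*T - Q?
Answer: -5495992/13 ≈ -4.2277e+5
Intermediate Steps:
v = -15
y(Q, T) = T² - Q
m(j, b) = -15
D(B) = B + B*(-2 + B)/(2 + B) (D(B) = ((-2 + B)/(2 + B))*B + B = B*(-2 + B)/(2 + B) + B = B + B*(-2 + B)/(2 + B))
-422734 + D(m(-8, y(-4, 4))) = -422734 + 2*(-15)²/(2 - 15) = -422734 + 2*225/(-13) = -422734 + 2*225*(-1/13) = -422734 - 450/13 = -5495992/13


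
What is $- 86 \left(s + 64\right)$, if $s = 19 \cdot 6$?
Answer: $-15308$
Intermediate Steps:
$s = 114$
$- 86 \left(s + 64\right) = - 86 \left(114 + 64\right) = \left(-86\right) 178 = -15308$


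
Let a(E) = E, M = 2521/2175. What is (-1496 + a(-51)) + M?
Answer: -3362204/2175 ≈ -1545.8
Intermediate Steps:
M = 2521/2175 (M = 2521*(1/2175) = 2521/2175 ≈ 1.1591)
(-1496 + a(-51)) + M = (-1496 - 51) + 2521/2175 = -1547 + 2521/2175 = -3362204/2175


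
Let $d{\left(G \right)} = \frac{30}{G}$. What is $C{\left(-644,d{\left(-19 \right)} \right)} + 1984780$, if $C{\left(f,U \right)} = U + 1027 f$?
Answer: $\frac{25144418}{19} \approx 1.3234 \cdot 10^{6}$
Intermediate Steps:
$C{\left(-644,d{\left(-19 \right)} \right)} + 1984780 = \left(\frac{30}{-19} + 1027 \left(-644\right)\right) + 1984780 = \left(30 \left(- \frac{1}{19}\right) - 661388\right) + 1984780 = \left(- \frac{30}{19} - 661388\right) + 1984780 = - \frac{12566402}{19} + 1984780 = \frac{25144418}{19}$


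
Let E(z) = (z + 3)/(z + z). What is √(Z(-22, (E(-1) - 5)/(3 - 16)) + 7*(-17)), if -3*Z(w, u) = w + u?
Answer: 7*I*√3471/39 ≈ 10.575*I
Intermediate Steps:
E(z) = (3 + z)/(2*z) (E(z) = (3 + z)/((2*z)) = (3 + z)*(1/(2*z)) = (3 + z)/(2*z))
Z(w, u) = -u/3 - w/3 (Z(w, u) = -(w + u)/3 = -(u + w)/3 = -u/3 - w/3)
√(Z(-22, (E(-1) - 5)/(3 - 16)) + 7*(-17)) = √((-((½)*(3 - 1)/(-1) - 5)/(3*(3 - 16)) - ⅓*(-22)) + 7*(-17)) = √((-((½)*(-1)*2 - 5)/(3*(-13)) + 22/3) - 119) = √((-(-1 - 5)*(-1)/(3*13) + 22/3) - 119) = √((-(-2)*(-1)/13 + 22/3) - 119) = √((-⅓*6/13 + 22/3) - 119) = √((-2/13 + 22/3) - 119) = √(280/39 - 119) = √(-4361/39) = 7*I*√3471/39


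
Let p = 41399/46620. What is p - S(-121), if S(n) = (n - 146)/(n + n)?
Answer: -1214491/5641020 ≈ -0.21530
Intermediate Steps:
S(n) = (-146 + n)/(2*n) (S(n) = (-146 + n)/((2*n)) = (-146 + n)*(1/(2*n)) = (-146 + n)/(2*n))
p = 41399/46620 (p = 41399*(1/46620) = 41399/46620 ≈ 0.88801)
p - S(-121) = 41399/46620 - (-146 - 121)/(2*(-121)) = 41399/46620 - (-1)*(-267)/(2*121) = 41399/46620 - 1*267/242 = 41399/46620 - 267/242 = -1214491/5641020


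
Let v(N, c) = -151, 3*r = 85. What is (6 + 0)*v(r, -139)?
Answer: -906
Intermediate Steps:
r = 85/3 (r = (⅓)*85 = 85/3 ≈ 28.333)
(6 + 0)*v(r, -139) = (6 + 0)*(-151) = 6*(-151) = -906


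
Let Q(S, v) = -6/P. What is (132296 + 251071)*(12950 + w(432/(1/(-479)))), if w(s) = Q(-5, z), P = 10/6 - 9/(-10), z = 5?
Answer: 382205397990/77 ≈ 4.9637e+9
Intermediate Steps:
P = 77/30 (P = 10*(⅙) - 9*(-⅒) = 5/3 + 9/10 = 77/30 ≈ 2.5667)
Q(S, v) = -180/77 (Q(S, v) = -6/77/30 = -6*30/77 = -180/77)
w(s) = -180/77
(132296 + 251071)*(12950 + w(432/(1/(-479)))) = (132296 + 251071)*(12950 - 180/77) = 383367*(996970/77) = 382205397990/77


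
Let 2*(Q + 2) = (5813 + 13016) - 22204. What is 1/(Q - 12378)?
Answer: -2/28135 ≈ -7.1086e-5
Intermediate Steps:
Q = -3379/2 (Q = -2 + ((5813 + 13016) - 22204)/2 = -2 + (18829 - 22204)/2 = -2 + (½)*(-3375) = -2 - 3375/2 = -3379/2 ≈ -1689.5)
1/(Q - 12378) = 1/(-3379/2 - 12378) = 1/(-28135/2) = -2/28135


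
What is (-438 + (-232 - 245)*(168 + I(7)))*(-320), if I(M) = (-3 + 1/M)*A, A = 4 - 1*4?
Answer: 25783680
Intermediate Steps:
A = 0 (A = 4 - 4 = 0)
I(M) = 0 (I(M) = (-3 + 1/M)*0 = 0)
(-438 + (-232 - 245)*(168 + I(7)))*(-320) = (-438 + (-232 - 245)*(168 + 0))*(-320) = (-438 - 477*168)*(-320) = (-438 - 80136)*(-320) = -80574*(-320) = 25783680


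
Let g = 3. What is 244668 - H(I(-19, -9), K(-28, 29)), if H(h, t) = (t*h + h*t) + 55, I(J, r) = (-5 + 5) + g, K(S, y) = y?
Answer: 244439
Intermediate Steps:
I(J, r) = 3 (I(J, r) = (-5 + 5) + 3 = 0 + 3 = 3)
H(h, t) = 55 + 2*h*t (H(h, t) = (h*t + h*t) + 55 = 2*h*t + 55 = 55 + 2*h*t)
244668 - H(I(-19, -9), K(-28, 29)) = 244668 - (55 + 2*3*29) = 244668 - (55 + 174) = 244668 - 1*229 = 244668 - 229 = 244439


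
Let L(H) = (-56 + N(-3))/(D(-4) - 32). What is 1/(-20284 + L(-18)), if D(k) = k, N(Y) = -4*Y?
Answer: -9/182545 ≈ -4.9303e-5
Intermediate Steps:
L(H) = 11/9 (L(H) = (-56 - 4*(-3))/(-4 - 32) = (-56 + 12)/(-36) = -44*(-1/36) = 11/9)
1/(-20284 + L(-18)) = 1/(-20284 + 11/9) = 1/(-182545/9) = -9/182545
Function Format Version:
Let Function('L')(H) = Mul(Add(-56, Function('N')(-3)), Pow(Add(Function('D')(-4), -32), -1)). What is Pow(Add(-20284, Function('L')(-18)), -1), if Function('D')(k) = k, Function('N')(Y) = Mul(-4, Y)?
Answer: Rational(-9, 182545) ≈ -4.9303e-5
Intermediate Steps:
Function('L')(H) = Rational(11, 9) (Function('L')(H) = Mul(Add(-56, Mul(-4, -3)), Pow(Add(-4, -32), -1)) = Mul(Add(-56, 12), Pow(-36, -1)) = Mul(-44, Rational(-1, 36)) = Rational(11, 9))
Pow(Add(-20284, Function('L')(-18)), -1) = Pow(Add(-20284, Rational(11, 9)), -1) = Pow(Rational(-182545, 9), -1) = Rational(-9, 182545)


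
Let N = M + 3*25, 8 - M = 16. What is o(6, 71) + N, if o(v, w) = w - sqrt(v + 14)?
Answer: 138 - 2*sqrt(5) ≈ 133.53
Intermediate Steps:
M = -8 (M = 8 - 1*16 = 8 - 16 = -8)
N = 67 (N = -8 + 3*25 = -8 + 75 = 67)
o(v, w) = w - sqrt(14 + v)
o(6, 71) + N = (71 - sqrt(14 + 6)) + 67 = (71 - sqrt(20)) + 67 = (71 - 2*sqrt(5)) + 67 = 138 - 2*sqrt(5)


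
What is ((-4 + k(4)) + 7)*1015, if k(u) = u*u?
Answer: 19285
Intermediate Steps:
k(u) = u**2
((-4 + k(4)) + 7)*1015 = ((-4 + 4**2) + 7)*1015 = ((-4 + 16) + 7)*1015 = (12 + 7)*1015 = 19*1015 = 19285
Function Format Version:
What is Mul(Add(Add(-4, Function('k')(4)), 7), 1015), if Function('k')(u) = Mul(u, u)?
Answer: 19285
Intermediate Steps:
Function('k')(u) = Pow(u, 2)
Mul(Add(Add(-4, Function('k')(4)), 7), 1015) = Mul(Add(Add(-4, Pow(4, 2)), 7), 1015) = Mul(Add(Add(-4, 16), 7), 1015) = Mul(Add(12, 7), 1015) = Mul(19, 1015) = 19285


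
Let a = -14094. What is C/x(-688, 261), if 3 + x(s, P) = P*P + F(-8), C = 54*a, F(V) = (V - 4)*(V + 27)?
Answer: -126846/11315 ≈ -11.210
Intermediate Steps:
F(V) = (-4 + V)*(27 + V)
C = -761076 (C = 54*(-14094) = -761076)
x(s, P) = -231 + P² (x(s, P) = -3 + (P*P + (-108 + (-8)² + 23*(-8))) = -3 + (P² + (-108 + 64 - 184)) = -3 + (P² - 228) = -3 + (-228 + P²) = -231 + P²)
C/x(-688, 261) = -761076/(-231 + 261²) = -761076/(-231 + 68121) = -761076/67890 = -761076*1/67890 = -126846/11315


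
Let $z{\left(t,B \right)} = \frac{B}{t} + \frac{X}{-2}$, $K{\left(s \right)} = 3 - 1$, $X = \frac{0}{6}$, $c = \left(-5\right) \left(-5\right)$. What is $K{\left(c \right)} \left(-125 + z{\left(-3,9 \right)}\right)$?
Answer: $-256$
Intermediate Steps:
$c = 25$
$X = 0$ ($X = 0 \cdot \frac{1}{6} = 0$)
$K{\left(s \right)} = 2$
$z{\left(t,B \right)} = \frac{B}{t}$ ($z{\left(t,B \right)} = \frac{B}{t} + \frac{0}{-2} = \frac{B}{t} + 0 \left(- \frac{1}{2}\right) = \frac{B}{t} + 0 = \frac{B}{t}$)
$K{\left(c \right)} \left(-125 + z{\left(-3,9 \right)}\right) = 2 \left(-125 + \frac{9}{-3}\right) = 2 \left(-125 + 9 \left(- \frac{1}{3}\right)\right) = 2 \left(-125 - 3\right) = 2 \left(-128\right) = -256$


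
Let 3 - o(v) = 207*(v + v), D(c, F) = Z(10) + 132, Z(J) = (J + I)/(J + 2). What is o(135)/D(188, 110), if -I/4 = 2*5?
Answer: -111774/259 ≈ -431.56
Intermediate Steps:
I = -40 (I = -8*5 = -4*10 = -40)
Z(J) = (-40 + J)/(2 + J) (Z(J) = (J - 40)/(J + 2) = (-40 + J)/(2 + J))
D(c, F) = 259/2 (D(c, F) = (-40 + 10)/(2 + 10) + 132 = -30/12 + 132 = (1/12)*(-30) + 132 = -5/2 + 132 = 259/2)
o(v) = 3 - 414*v (o(v) = 3 - 207*(v + v) = 3 - 207*2*v = 3 - 414*v)
o(135)/D(188, 110) = (3 - 414*135)/(259/2) = (3 - 55890)*(2/259) = -55887*2/259 = -111774/259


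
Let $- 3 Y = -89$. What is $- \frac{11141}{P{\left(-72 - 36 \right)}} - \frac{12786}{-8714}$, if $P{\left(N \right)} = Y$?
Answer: $- \frac{145055034}{387773} \approx -374.07$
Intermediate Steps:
$Y = \frac{89}{3}$ ($Y = \left(- \frac{1}{3}\right) \left(-89\right) = \frac{89}{3} \approx 29.667$)
$P{\left(N \right)} = \frac{89}{3}$
$- \frac{11141}{P{\left(-72 - 36 \right)}} - \frac{12786}{-8714} = - \frac{11141}{\frac{89}{3}} - \frac{12786}{-8714} = \left(-11141\right) \frac{3}{89} - - \frac{6393}{4357} = - \frac{33423}{89} + \frac{6393}{4357} = - \frac{145055034}{387773}$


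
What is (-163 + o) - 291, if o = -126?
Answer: -580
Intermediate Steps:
(-163 + o) - 291 = (-163 - 126) - 291 = -289 - 291 = -580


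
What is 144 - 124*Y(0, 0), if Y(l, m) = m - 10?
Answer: 1384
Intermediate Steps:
Y(l, m) = -10 + m
144 - 124*Y(0, 0) = 144 - 124*(-10 + 0) = 144 - 124*(-10) = 144 + 1240 = 1384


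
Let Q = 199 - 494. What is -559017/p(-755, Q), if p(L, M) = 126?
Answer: -62113/14 ≈ -4436.6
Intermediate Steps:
Q = -295
-559017/p(-755, Q) = -559017/126 = -559017*1/126 = -62113/14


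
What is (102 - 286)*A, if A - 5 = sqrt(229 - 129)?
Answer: -2760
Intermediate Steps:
A = 15 (A = 5 + sqrt(229 - 129) = 5 + sqrt(100) = 5 + 10 = 15)
(102 - 286)*A = (102 - 286)*15 = -184*15 = -2760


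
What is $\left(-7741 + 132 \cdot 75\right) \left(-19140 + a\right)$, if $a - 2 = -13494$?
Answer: $-70452488$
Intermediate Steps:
$a = -13492$ ($a = 2 - 13494 = -13492$)
$\left(-7741 + 132 \cdot 75\right) \left(-19140 + a\right) = \left(-7741 + 132 \cdot 75\right) \left(-19140 - 13492\right) = \left(-7741 + 9900\right) \left(-32632\right) = 2159 \left(-32632\right) = -70452488$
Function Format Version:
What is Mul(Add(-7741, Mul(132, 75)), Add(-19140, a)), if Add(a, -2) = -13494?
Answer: -70452488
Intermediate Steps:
a = -13492 (a = Add(2, -13494) = -13492)
Mul(Add(-7741, Mul(132, 75)), Add(-19140, a)) = Mul(Add(-7741, Mul(132, 75)), Add(-19140, -13492)) = Mul(Add(-7741, 9900), -32632) = Mul(2159, -32632) = -70452488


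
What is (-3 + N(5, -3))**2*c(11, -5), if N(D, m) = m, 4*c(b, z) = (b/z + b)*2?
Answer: 792/5 ≈ 158.40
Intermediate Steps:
c(b, z) = b/2 + b/(2*z) (c(b, z) = ((b/z + b)*2)/4 = ((b + b/z)*2)/4 = (2*b + 2*b/z)/4 = b/2 + b/(2*z))
(-3 + N(5, -3))**2*c(11, -5) = (-3 - 3)**2*((1/2)*11*(1 - 5)/(-5)) = (-6)**2*((1/2)*11*(-1/5)*(-4)) = 36*(22/5) = 792/5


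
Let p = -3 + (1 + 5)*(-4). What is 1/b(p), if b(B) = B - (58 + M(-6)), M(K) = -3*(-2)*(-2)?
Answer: -1/73 ≈ -0.013699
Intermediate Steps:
M(K) = -12 (M(K) = 6*(-2) = -12)
p = -27 (p = -3 + 6*(-4) = -3 - 24 = -27)
b(B) = -46 + B (b(B) = B - (58 - 12) = B - 1*46 = B - 46 = -46 + B)
1/b(p) = 1/(-46 - 27) = 1/(-73) = -1/73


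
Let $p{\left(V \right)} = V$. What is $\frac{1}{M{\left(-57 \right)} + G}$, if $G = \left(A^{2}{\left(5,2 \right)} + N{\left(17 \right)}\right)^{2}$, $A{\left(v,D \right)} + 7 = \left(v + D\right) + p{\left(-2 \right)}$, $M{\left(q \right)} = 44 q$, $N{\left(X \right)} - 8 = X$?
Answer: $- \frac{1}{1667} \approx -0.00059988$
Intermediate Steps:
$N{\left(X \right)} = 8 + X$
$A{\left(v,D \right)} = -9 + D + v$ ($A{\left(v,D \right)} = -7 - \left(2 - D - v\right) = -7 + \left(-2 + D + v\right) = -9 + D + v$)
$G = 841$ ($G = \left(\left(-9 + 2 + 5\right)^{2} + \left(8 + 17\right)\right)^{2} = \left(\left(-2\right)^{2} + 25\right)^{2} = \left(4 + 25\right)^{2} = 29^{2} = 841$)
$\frac{1}{M{\left(-57 \right)} + G} = \frac{1}{44 \left(-57\right) + 841} = \frac{1}{-2508 + 841} = \frac{1}{-1667} = - \frac{1}{1667}$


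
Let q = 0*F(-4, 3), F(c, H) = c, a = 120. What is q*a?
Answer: 0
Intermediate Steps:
q = 0 (q = 0*(-4) = 0)
q*a = 0*120 = 0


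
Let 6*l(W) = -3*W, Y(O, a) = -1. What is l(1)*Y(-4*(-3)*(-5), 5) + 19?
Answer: 39/2 ≈ 19.500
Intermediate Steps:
l(W) = -W/2 (l(W) = (-3*W)/6 = -W/2)
l(1)*Y(-4*(-3)*(-5), 5) + 19 = -1/2*1*(-1) + 19 = -1/2*(-1) + 19 = 1/2 + 19 = 39/2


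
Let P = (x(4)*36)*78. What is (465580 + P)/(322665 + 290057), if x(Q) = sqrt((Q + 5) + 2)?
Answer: 232790/306361 + 1404*sqrt(11)/306361 ≈ 0.77505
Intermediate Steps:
x(Q) = sqrt(7 + Q) (x(Q) = sqrt((5 + Q) + 2) = sqrt(7 + Q))
P = 2808*sqrt(11) (P = (sqrt(7 + 4)*36)*78 = (sqrt(11)*36)*78 = (36*sqrt(11))*78 = 2808*sqrt(11) ≈ 9313.1)
(465580 + P)/(322665 + 290057) = (465580 + 2808*sqrt(11))/(322665 + 290057) = (465580 + 2808*sqrt(11))/612722 = (465580 + 2808*sqrt(11))*(1/612722) = 232790/306361 + 1404*sqrt(11)/306361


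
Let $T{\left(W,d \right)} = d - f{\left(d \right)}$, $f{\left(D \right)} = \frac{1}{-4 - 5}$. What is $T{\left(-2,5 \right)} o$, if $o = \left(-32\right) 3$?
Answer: $- \frac{1472}{3} \approx -490.67$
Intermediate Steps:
$f{\left(D \right)} = - \frac{1}{9}$ ($f{\left(D \right)} = \frac{1}{-9} = - \frac{1}{9}$)
$T{\left(W,d \right)} = \frac{1}{9} + d$ ($T{\left(W,d \right)} = d - - \frac{1}{9} = d + \frac{1}{9} = \frac{1}{9} + d$)
$o = -96$
$T{\left(-2,5 \right)} o = \left(\frac{1}{9} + 5\right) \left(-96\right) = \frac{46}{9} \left(-96\right) = - \frac{1472}{3}$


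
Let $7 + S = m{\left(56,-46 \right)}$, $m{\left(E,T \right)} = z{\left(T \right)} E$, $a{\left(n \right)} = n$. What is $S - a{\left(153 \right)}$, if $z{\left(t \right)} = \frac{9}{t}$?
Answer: $- \frac{3932}{23} \approx -170.96$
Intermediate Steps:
$m{\left(E,T \right)} = \frac{9 E}{T}$ ($m{\left(E,T \right)} = \frac{9}{T} E = \frac{9 E}{T}$)
$S = - \frac{413}{23}$ ($S = -7 + 9 \cdot 56 \frac{1}{-46} = -7 + 9 \cdot 56 \left(- \frac{1}{46}\right) = -7 - \frac{252}{23} = - \frac{413}{23} \approx -17.957$)
$S - a{\left(153 \right)} = - \frac{413}{23} - 153 = - \frac{3932}{23}$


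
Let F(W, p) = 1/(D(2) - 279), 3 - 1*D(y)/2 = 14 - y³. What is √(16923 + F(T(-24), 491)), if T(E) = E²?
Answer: √1374570390/285 ≈ 130.09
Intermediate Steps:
D(y) = -22 + 2*y³ (D(y) = 6 - 2*(14 - y³) = 6 + (-28 + 2*y³) = -22 + 2*y³)
F(W, p) = -1/285 (F(W, p) = 1/((-22 + 2*2³) - 279) = 1/((-22 + 2*8) - 279) = 1/((-22 + 16) - 279) = 1/(-6 - 279) = 1/(-285) = -1/285)
√(16923 + F(T(-24), 491)) = √(16923 - 1/285) = √(4823054/285) = √1374570390/285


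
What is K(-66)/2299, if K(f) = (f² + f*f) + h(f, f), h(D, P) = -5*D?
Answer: 822/209 ≈ 3.9330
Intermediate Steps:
K(f) = -5*f + 2*f² (K(f) = (f² + f*f) - 5*f = (f² + f²) - 5*f = 2*f² - 5*f = -5*f + 2*f²)
K(-66)/2299 = -66*(-5 + 2*(-66))/2299 = -66*(-5 - 132)*(1/2299) = -66*(-137)*(1/2299) = 9042*(1/2299) = 822/209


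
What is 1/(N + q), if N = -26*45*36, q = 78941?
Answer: 1/36821 ≈ 2.7158e-5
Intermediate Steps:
N = -42120 (N = -1170*36 = -42120)
1/(N + q) = 1/(-42120 + 78941) = 1/36821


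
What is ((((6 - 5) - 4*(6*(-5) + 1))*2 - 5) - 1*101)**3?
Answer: 2097152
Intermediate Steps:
((((6 - 5) - 4*(6*(-5) + 1))*2 - 5) - 1*101)**3 = (((1 - 4*(-30 + 1))*2 - 5) - 101)**3 = (((1 - 4*(-29))*2 - 5) - 101)**3 = (((1 + 116)*2 - 5) - 101)**3 = ((117*2 - 5) - 101)**3 = ((234 - 5) - 101)**3 = (229 - 101)**3 = 128**3 = 2097152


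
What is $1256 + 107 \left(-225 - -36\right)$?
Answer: $-18967$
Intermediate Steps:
$1256 + 107 \left(-225 - -36\right) = 1256 + 107 \left(-225 + 36\right) = 1256 + 107 \left(-189\right) = 1256 - 20223 = -18967$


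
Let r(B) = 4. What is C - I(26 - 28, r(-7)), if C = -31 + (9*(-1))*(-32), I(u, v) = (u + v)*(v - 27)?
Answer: 303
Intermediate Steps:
I(u, v) = (-27 + v)*(u + v) (I(u, v) = (u + v)*(-27 + v) = (-27 + v)*(u + v))
C = 257 (C = -31 - 9*(-32) = -31 + 288 = 257)
C - I(26 - 28, r(-7)) = 257 - (4**2 - 27*(26 - 28) - 27*4 + (26 - 28)*4) = 257 - (16 - 27*(-2) - 108 - 2*4) = 257 - (16 + 54 - 108 - 8) = 257 - 1*(-46) = 257 + 46 = 303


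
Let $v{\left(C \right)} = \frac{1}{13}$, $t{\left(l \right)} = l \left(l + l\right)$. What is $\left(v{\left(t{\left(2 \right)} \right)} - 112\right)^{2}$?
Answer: $\frac{2117025}{169} \approx 12527.0$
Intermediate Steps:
$t{\left(l \right)} = 2 l^{2}$ ($t{\left(l \right)} = l 2 l = 2 l^{2}$)
$v{\left(C \right)} = \frac{1}{13}$
$\left(v{\left(t{\left(2 \right)} \right)} - 112\right)^{2} = \left(\frac{1}{13} - 112\right)^{2} = \left(- \frac{1455}{13}\right)^{2} = \frac{2117025}{169}$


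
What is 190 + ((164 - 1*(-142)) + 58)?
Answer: 554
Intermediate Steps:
190 + ((164 - 1*(-142)) + 58) = 190 + ((164 + 142) + 58) = 190 + (306 + 58) = 190 + 364 = 554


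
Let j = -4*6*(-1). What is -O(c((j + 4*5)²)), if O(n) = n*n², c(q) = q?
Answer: -7256313856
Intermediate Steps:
j = 24 (j = -24*(-1) = 24)
O(n) = n³
-O(c((j + 4*5)²)) = -((24 + 4*5)²)³ = -((24 + 20)²)³ = -(44²)³ = -1*1936³ = -1*7256313856 = -7256313856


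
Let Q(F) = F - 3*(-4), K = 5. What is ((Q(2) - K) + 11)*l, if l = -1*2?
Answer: -40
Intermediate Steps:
l = -2
Q(F) = 12 + F (Q(F) = F + 12 = 12 + F)
((Q(2) - K) + 11)*l = (((12 + 2) - 1*5) + 11)*(-2) = ((14 - 5) + 11)*(-2) = (9 + 11)*(-2) = 20*(-2) = -40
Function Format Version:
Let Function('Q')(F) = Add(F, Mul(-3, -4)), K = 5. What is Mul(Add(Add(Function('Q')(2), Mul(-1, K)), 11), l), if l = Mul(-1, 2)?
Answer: -40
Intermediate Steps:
l = -2
Function('Q')(F) = Add(12, F) (Function('Q')(F) = Add(F, 12) = Add(12, F))
Mul(Add(Add(Function('Q')(2), Mul(-1, K)), 11), l) = Mul(Add(Add(Add(12, 2), Mul(-1, 5)), 11), -2) = Mul(Add(Add(14, -5), 11), -2) = Mul(Add(9, 11), -2) = Mul(20, -2) = -40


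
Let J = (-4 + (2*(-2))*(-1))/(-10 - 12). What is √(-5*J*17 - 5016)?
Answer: 2*I*√1254 ≈ 70.824*I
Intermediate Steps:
J = 0 (J = (-4 - 4*(-1))/(-22) = (-4 + 4)*(-1/22) = 0*(-1/22) = 0)
√(-5*J*17 - 5016) = √(-5*0*17 - 5016) = √(0*17 - 5016) = √(0 - 5016) = √(-5016) = 2*I*√1254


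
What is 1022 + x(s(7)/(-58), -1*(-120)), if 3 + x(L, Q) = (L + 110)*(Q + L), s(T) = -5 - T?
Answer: 11998235/841 ≈ 14267.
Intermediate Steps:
x(L, Q) = -3 + (110 + L)*(L + Q) (x(L, Q) = -3 + (L + 110)*(Q + L) = -3 + (110 + L)*(L + Q))
1022 + x(s(7)/(-58), -1*(-120)) = 1022 + (-3 + ((-5 - 1*7)/(-58))**2 + 110*((-5 - 1*7)/(-58)) + 110*(-1*(-120)) + ((-5 - 1*7)/(-58))*(-1*(-120))) = 1022 + (-3 + ((-5 - 7)*(-1/58))**2 + 110*((-5 - 7)*(-1/58)) + 110*120 + ((-5 - 7)*(-1/58))*120) = 1022 + (-3 + (-12*(-1/58))**2 + 110*(-12*(-1/58)) + 13200 - 12*(-1/58)*120) = 1022 + (-3 + (6/29)**2 + 110*(6/29) + 13200 + (6/29)*120) = 1022 + (-3 + 36/841 + 660/29 + 13200 + 720/29) = 1022 + 11138733/841 = 11998235/841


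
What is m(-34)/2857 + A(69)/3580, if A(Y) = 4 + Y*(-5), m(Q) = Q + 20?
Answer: -1024357/10228060 ≈ -0.10015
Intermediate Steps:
m(Q) = 20 + Q
A(Y) = 4 - 5*Y
m(-34)/2857 + A(69)/3580 = (20 - 34)/2857 + (4 - 5*69)/3580 = -14*1/2857 + (4 - 345)*(1/3580) = -14/2857 - 341*1/3580 = -14/2857 - 341/3580 = -1024357/10228060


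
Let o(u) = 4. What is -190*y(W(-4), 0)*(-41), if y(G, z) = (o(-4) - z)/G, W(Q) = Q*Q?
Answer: 3895/2 ≈ 1947.5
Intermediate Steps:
W(Q) = Q²
y(G, z) = (4 - z)/G
-190*y(W(-4), 0)*(-41) = -190*(4 - 1*0)/((-4)²)*(-41) = -190*(4 + 0)/16*(-41) = -95*4/8*(-41) = -190*¼*(-41) = -95/2*(-41) = 3895/2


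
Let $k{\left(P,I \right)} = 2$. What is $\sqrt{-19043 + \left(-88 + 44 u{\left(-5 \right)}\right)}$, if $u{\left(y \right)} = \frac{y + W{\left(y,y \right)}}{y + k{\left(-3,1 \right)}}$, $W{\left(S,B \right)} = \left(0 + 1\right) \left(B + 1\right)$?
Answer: $3 i \sqrt{2111} \approx 137.84 i$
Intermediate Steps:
$W{\left(S,B \right)} = 1 + B$ ($W{\left(S,B \right)} = 1 \left(1 + B\right) = 1 + B$)
$u{\left(y \right)} = \frac{1 + 2 y}{2 + y}$ ($u{\left(y \right)} = \frac{y + \left(1 + y\right)}{y + 2} = \frac{1 + 2 y}{2 + y}$)
$\sqrt{-19043 + \left(-88 + 44 u{\left(-5 \right)}\right)} = \sqrt{-19043 - \left(88 - 44 \frac{1 + 2 \left(-5\right)}{2 - 5}\right)} = \sqrt{-19043 - \left(88 - 44 \frac{1 - 10}{-3}\right)} = \sqrt{-19043 - \left(88 - 44 \left(\left(- \frac{1}{3}\right) \left(-9\right)\right)\right)} = \sqrt{-19043 + \left(-88 + 44 \cdot 3\right)} = \sqrt{-19043 + \left(-88 + 132\right)} = \sqrt{-19043 + 44} = \sqrt{-18999} = 3 i \sqrt{2111}$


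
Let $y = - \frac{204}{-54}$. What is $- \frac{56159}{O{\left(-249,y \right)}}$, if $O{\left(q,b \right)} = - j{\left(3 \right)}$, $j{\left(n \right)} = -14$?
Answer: $- \frac{56159}{14} \approx -4011.4$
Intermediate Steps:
$y = \frac{34}{9}$ ($y = \left(-204\right) \left(- \frac{1}{54}\right) = \frac{34}{9} \approx 3.7778$)
$O{\left(q,b \right)} = 14$ ($O{\left(q,b \right)} = \left(-1\right) \left(-14\right) = 14$)
$- \frac{56159}{O{\left(-249,y \right)}} = - \frac{56159}{14}$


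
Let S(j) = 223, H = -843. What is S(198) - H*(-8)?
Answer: -6521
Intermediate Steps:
S(198) - H*(-8) = 223 - (-843)*(-8) = 223 - 1*6744 = 223 - 6744 = -6521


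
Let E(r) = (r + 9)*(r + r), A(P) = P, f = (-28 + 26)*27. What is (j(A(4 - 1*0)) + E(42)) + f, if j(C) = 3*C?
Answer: 4242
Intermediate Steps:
f = -54 (f = -2*27 = -54)
E(r) = 2*r*(9 + r) (E(r) = (9 + r)*(2*r) = 2*r*(9 + r))
(j(A(4 - 1*0)) + E(42)) + f = (3*(4 - 1*0) + 2*42*(9 + 42)) - 54 = (3*(4 + 0) + 2*42*51) - 54 = (3*4 + 4284) - 54 = (12 + 4284) - 54 = 4296 - 54 = 4242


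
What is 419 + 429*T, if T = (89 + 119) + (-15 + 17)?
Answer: 90509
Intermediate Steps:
T = 210 (T = 208 + 2 = 210)
419 + 429*T = 419 + 429*210 = 419 + 90090 = 90509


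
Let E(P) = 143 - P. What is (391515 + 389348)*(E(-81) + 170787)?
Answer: 133536162493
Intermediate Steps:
(391515 + 389348)*(E(-81) + 170787) = (391515 + 389348)*((143 - 1*(-81)) + 170787) = 780863*((143 + 81) + 170787) = 780863*(224 + 170787) = 780863*171011 = 133536162493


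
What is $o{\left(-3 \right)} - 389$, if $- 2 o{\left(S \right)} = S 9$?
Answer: $- \frac{751}{2} \approx -375.5$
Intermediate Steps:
$o{\left(S \right)} = - \frac{9 S}{2}$ ($o{\left(S \right)} = - \frac{S 9}{2} = - \frac{9 S}{2}$)
$o{\left(-3 \right)} - 389 = \left(- \frac{9}{2}\right) \left(-3\right) - 389 = \frac{27}{2} - 389 = - \frac{751}{2}$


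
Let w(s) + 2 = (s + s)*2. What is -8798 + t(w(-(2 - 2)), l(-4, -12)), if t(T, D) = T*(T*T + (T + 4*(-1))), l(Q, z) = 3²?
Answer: -8794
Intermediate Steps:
l(Q, z) = 9
w(s) = -2 + 4*s (w(s) = -2 + (s + s)*2 = -2 + (2*s)*2 = -2 + 4*s)
t(T, D) = T*(-4 + T + T²) (t(T, D) = T*(T² + (T - 4)) = T*(T² + (-4 + T)) = T*(-4 + T + T²))
-8798 + t(w(-(2 - 2)), l(-4, -12)) = -8798 + (-2 + 4*(-(2 - 2)))*(-4 + (-2 + 4*(-(2 - 2))) + (-2 + 4*(-(2 - 2)))²) = -8798 + (-2 + 4*(-1*0))*(-4 + (-2 + 4*(-1*0)) + (-2 + 4*(-1*0))²) = -8798 + (-2 + 4*0)*(-4 + (-2 + 4*0) + (-2 + 4*0)²) = -8798 + (-2 + 0)*(-4 + (-2 + 0) + (-2 + 0)²) = -8798 - 2*(-4 - 2 + (-2)²) = -8798 - 2*(-4 - 2 + 4) = -8798 - 2*(-2) = -8798 + 4 = -8794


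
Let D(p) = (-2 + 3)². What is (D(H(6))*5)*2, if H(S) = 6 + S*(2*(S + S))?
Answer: 10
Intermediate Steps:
H(S) = 6 + 4*S² (H(S) = 6 + S*(2*(2*S)) = 6 + S*(4*S) = 6 + 4*S²)
D(p) = 1 (D(p) = 1² = 1)
(D(H(6))*5)*2 = (1*5)*2 = 5*2 = 10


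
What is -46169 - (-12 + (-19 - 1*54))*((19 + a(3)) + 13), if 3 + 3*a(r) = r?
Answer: -43449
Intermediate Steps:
a(r) = -1 + r/3
-46169 - (-12 + (-19 - 1*54))*((19 + a(3)) + 13) = -46169 - (-12 + (-19 - 1*54))*((19 + (-1 + (⅓)*3)) + 13) = -46169 - (-12 + (-19 - 54))*((19 + (-1 + 1)) + 13) = -46169 - (-12 - 73)*((19 + 0) + 13) = -46169 - (-85)*(19 + 13) = -46169 - (-85)*32 = -46169 - 1*(-2720) = -46169 + 2720 = -43449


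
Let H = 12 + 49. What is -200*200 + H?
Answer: -39939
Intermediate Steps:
H = 61
-200*200 + H = -200*200 + 61 = -40000 + 61 = -39939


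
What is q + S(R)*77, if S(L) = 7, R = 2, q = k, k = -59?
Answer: 480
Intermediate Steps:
q = -59
q + S(R)*77 = -59 + 7*77 = -59 + 539 = 480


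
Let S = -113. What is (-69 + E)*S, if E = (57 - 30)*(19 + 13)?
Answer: -89835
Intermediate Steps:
E = 864 (E = 27*32 = 864)
(-69 + E)*S = (-69 + 864)*(-113) = 795*(-113) = -89835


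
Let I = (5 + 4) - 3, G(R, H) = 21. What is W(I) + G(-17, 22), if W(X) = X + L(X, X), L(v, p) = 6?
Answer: 33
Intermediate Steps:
I = 6 (I = 9 - 3 = 6)
W(X) = 6 + X (W(X) = X + 6 = 6 + X)
W(I) + G(-17, 22) = (6 + 6) + 21 = 12 + 21 = 33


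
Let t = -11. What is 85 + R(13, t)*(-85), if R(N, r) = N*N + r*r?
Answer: -24565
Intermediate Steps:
R(N, r) = N² + r²
85 + R(13, t)*(-85) = 85 + (13² + (-11)²)*(-85) = 85 + (169 + 121)*(-85) = 85 + 290*(-85) = 85 - 24650 = -24565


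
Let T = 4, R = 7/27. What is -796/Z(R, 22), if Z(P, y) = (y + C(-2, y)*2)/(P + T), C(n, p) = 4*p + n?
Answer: -45770/2619 ≈ -17.476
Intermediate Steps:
C(n, p) = n + 4*p
R = 7/27 (R = 7*(1/27) = 7/27 ≈ 0.25926)
Z(P, y) = (-4 + 9*y)/(4 + P) (Z(P, y) = (y + (-2 + 4*y)*2)/(P + 4) = (y + (-4 + 8*y))/(4 + P) = (-4 + 9*y)/(4 + P))
-796/Z(R, 22) = -796*(4 + 7/27)/(-4 + 9*22) = -796*115/(27*(-4 + 198)) = -796/((27/115)*194) = -796/5238/115 = -796*115/5238 = -45770/2619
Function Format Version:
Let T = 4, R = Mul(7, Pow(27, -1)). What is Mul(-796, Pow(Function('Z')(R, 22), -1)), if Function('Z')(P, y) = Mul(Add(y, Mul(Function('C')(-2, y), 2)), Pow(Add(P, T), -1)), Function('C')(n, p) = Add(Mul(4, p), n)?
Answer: Rational(-45770, 2619) ≈ -17.476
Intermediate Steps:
Function('C')(n, p) = Add(n, Mul(4, p))
R = Rational(7, 27) (R = Mul(7, Rational(1, 27)) = Rational(7, 27) ≈ 0.25926)
Function('Z')(P, y) = Mul(Pow(Add(4, P), -1), Add(-4, Mul(9, y))) (Function('Z')(P, y) = Mul(Add(y, Mul(Add(-2, Mul(4, y)), 2)), Pow(Add(P, 4), -1)) = Mul(Add(y, Add(-4, Mul(8, y))), Pow(Add(4, P), -1)) = Mul(Add(-4, Mul(9, y)), Pow(Add(4, P), -1)) = Mul(Pow(Add(4, P), -1), Add(-4, Mul(9, y))))
Mul(-796, Pow(Function('Z')(R, 22), -1)) = Mul(-796, Pow(Mul(Pow(Add(4, Rational(7, 27)), -1), Add(-4, Mul(9, 22))), -1)) = Mul(-796, Pow(Mul(Pow(Rational(115, 27), -1), Add(-4, 198)), -1)) = Mul(-796, Pow(Mul(Rational(27, 115), 194), -1)) = Mul(-796, Pow(Rational(5238, 115), -1)) = Mul(-796, Rational(115, 5238)) = Rational(-45770, 2619)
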